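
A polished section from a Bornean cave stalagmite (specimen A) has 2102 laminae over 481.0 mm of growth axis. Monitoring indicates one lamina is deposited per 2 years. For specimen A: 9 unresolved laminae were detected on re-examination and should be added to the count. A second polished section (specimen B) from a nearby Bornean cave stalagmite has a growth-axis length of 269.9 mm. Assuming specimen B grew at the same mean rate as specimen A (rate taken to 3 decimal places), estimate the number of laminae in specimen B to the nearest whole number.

1184 laminae

Specimen A: after corrections the count is 2102 + 9 = 2111 laminae.
Specimen A: multiplying by 2 years per lamina: 2111 × 2 = 4222 years.
A: Extension rate ≈ 481.0 / 4222 = 0.114 mm/yr.
B spans 269.9 / 0.114 = 2367.54 years; at 2 years per lamina that is 2367.54 / 2 ≈ 1184 laminae.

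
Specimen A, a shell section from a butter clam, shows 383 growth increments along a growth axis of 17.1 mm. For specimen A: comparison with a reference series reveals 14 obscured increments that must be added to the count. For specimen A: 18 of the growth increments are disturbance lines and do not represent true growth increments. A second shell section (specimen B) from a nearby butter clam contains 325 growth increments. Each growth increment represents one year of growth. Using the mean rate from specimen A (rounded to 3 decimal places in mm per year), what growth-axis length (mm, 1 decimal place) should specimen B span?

Specimen A: correcting the raw count gives 383 − 18 + 14 = 379 true growth increments.
A: 17.1 mm over 379 years gives 17.1 / 379 ≈ 0.045 mm per year.
For B, 0.045 mm/year × 325 years = 14.6 mm.

14.6 mm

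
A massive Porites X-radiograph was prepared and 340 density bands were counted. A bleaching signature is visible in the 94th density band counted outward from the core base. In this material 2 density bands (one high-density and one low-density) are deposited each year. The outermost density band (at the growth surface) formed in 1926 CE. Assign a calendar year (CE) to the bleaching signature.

340 − 94 = 246 density bands lie beyond the bleaching signature toward the growth surface.
With 2 density bands per year, 246 / 2 = 123 years.
The density band at the growth surface is 1926 CE, so the bleaching signature dates to 1926 − 123 = 1803 CE.

1803 CE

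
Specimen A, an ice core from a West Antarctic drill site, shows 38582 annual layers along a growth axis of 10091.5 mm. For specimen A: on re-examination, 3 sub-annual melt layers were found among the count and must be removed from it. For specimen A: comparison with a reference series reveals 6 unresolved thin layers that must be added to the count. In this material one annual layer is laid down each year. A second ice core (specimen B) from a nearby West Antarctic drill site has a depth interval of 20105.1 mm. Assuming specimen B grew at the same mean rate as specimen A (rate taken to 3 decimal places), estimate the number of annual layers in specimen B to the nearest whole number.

76737 annual layers

Specimen A: after corrections the count is 38582 − 3 + 6 = 38585 annual layers.
A: Mean rate = 10091.5 mm / 38585 years ≈ 0.262 mm/year.
Specimen B: 20105.1 mm / 0.262 mm per year = 76737.02 years ≈ 76737 annual layers.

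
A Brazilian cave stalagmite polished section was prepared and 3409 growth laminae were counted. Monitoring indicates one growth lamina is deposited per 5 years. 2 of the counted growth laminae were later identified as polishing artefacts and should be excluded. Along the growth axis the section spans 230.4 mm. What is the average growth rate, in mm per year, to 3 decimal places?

0.014 mm per year

Correcting the raw count gives 3409 − 2 = 3407 true growth laminae.
Multiplying by 5 years per growth lamina: 3407 × 5 = 17035 years.
Extension rate ≈ 230.4 / 17035 = 0.014 mm per year.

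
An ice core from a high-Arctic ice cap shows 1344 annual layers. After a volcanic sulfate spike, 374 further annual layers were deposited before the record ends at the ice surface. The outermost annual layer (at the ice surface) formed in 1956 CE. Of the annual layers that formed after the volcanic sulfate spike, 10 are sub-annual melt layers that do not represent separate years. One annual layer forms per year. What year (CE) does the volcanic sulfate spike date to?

1592 CE

374 annual layers formed after the volcanic sulfate spike.
Removing the 10 false annual layers leaves 374 − 10 = 364 true annual layers beyond the volcanic sulfate spike.
The annual layer at the ice surface is 1956 CE, so the volcanic sulfate spike dates to 1956 − 364 = 1592 CE.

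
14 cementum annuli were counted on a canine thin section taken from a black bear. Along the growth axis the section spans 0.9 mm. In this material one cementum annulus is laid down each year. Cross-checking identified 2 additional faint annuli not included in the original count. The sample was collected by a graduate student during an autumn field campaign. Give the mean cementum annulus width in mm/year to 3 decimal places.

Correcting the raw count gives 14 + 2 = 16 true cementum annuli.
Extension rate ≈ 0.9 / 16 = 0.056 mm/year.

0.056 mm/year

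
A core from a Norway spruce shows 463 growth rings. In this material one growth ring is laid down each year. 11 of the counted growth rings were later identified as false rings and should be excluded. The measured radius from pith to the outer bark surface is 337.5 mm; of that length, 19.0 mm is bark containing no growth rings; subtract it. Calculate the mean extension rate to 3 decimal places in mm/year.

True growth ring count = 463 − 11 = 452.
The growth record spans 337.5 − 19.0 = 318.5 mm.
318.5 mm over 452 years gives 318.5 / 452 ≈ 0.705 mm/year.

0.705 mm/year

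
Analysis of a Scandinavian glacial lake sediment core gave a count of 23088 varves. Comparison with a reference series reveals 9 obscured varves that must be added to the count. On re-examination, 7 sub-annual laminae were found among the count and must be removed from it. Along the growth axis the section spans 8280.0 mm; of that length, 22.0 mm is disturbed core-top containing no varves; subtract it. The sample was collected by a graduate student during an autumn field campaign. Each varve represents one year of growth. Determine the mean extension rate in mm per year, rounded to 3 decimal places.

0.358 mm per year

After corrections the count is 23088 − 7 + 9 = 23090 varves.
Net length = 8280.0 − 22.0 = 8258.0 mm.
8258.0 mm over 23090 years gives 8258.0 / 23090 ≈ 0.358 mm per year.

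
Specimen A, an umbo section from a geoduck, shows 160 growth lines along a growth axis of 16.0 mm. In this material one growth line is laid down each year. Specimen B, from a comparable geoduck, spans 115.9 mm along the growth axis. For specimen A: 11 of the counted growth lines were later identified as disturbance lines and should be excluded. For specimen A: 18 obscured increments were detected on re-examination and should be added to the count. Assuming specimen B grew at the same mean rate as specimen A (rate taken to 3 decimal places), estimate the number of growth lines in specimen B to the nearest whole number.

1207 growth lines

Specimen A: true growth line count = 160 − 11 + 18 = 167.
A: Mean rate = 16.0 mm / 167 years ≈ 0.096 mm/yr.
B spans 115.9 / 0.096 = 1207.29 years ≈ 1207 growth lines.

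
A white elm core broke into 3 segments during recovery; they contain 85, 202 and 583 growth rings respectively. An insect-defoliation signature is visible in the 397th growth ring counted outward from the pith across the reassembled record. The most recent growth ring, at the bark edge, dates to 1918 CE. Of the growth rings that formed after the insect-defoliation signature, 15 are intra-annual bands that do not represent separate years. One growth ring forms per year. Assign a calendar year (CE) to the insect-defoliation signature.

Total growth rings = 85 + 202 + 583 = 870.
The insect-defoliation signature sits at growth ring 397 from the pith, so 870 − 397 = 473 growth rings formed after it.
473 − 15 false = 458 true growth rings after the insect-defoliation signature.
1918 − 458 = 1460 CE.

1460 CE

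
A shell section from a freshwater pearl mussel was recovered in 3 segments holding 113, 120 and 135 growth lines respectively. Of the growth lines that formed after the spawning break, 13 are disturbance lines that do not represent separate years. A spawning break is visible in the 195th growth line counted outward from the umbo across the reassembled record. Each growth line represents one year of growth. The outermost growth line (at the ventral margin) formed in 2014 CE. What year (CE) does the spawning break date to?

Total growth lines = 113 + 120 + 135 = 368.
368 − 195 = 173 growth lines lie beyond the spawning break toward the ventral margin.
Removing the 13 false growth lines leaves 173 − 13 = 160 true growth lines beyond the spawning break.
The growth line at the ventral margin is 2014 CE, so the spawning break dates to 2014 − 160 = 1854 CE.

1854 CE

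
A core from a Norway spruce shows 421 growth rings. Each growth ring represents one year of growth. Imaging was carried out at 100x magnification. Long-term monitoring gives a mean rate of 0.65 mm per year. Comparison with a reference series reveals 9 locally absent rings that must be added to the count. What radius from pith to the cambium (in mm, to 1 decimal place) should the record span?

279.5 mm

After corrections the count is 421 + 9 = 430 growth rings.
430 years at 0.65 mm/year gives 0.65 × 430 = 279.5 mm.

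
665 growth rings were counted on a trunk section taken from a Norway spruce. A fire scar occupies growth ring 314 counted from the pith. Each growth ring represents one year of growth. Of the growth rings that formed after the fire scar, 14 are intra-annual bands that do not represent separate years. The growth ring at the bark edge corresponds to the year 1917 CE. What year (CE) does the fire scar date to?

665 − 314 = 351 growth rings lie beyond the fire scar toward the bark edge.
351 − 14 false = 337 true growth rings after the fire scar.
Counting back 337 years from 1917 CE places the fire scar in 1917 − 337 = 1580 CE.

1580 CE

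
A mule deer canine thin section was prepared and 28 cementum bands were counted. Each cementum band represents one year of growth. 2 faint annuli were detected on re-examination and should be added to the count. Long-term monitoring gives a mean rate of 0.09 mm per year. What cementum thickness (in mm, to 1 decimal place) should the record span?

After corrections the count is 28 + 2 = 30 cementum bands.
30 years at 0.09 mm/year gives 0.09 × 30 = 2.7 mm.

2.7 mm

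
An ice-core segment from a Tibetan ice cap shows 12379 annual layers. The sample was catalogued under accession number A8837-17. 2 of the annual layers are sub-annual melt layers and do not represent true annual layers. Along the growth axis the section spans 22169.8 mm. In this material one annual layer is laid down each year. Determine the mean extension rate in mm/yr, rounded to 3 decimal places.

Correcting the raw count gives 12379 − 2 = 12377 true annual layers.
Mean rate = 22169.8 mm / 12377 years ≈ 1.791 mm/yr.

1.791 mm/yr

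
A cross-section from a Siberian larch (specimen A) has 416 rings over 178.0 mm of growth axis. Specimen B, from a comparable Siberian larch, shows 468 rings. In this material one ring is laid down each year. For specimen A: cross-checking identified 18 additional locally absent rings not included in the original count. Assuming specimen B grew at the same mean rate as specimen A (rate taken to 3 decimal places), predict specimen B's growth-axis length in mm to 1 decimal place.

191.9 mm

Specimen A: after corrections the count is 416 + 18 = 434 rings.
A: Mean rate = 178.0 mm / 434 years ≈ 0.410 mm per year.
B's length ≈ 0.410 × 468 = 191.9 mm.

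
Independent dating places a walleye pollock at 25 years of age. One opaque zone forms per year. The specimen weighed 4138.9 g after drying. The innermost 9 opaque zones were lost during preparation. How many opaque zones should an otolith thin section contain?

16 opaque zones

At one opaque zone per year, 25 years correspond to 25 opaque zones.
Subtracting the 9 opaque zones not captured gives 25 − 9 = 16 opaque zones in the record.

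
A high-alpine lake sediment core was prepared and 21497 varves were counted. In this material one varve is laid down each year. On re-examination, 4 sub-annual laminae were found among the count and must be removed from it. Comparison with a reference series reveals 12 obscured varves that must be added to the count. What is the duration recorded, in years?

After corrections the count is 21497 − 4 + 12 = 21505 varves.
At one varve per year, that is 21505 years.

21505 years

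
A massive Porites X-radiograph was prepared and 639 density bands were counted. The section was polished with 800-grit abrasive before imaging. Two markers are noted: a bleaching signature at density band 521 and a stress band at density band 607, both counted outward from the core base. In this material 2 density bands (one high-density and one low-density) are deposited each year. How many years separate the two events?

43 years

Separation: 607 − 521 = 86 density bands.
With 2 density bands per year, 86 / 2 = 43 years.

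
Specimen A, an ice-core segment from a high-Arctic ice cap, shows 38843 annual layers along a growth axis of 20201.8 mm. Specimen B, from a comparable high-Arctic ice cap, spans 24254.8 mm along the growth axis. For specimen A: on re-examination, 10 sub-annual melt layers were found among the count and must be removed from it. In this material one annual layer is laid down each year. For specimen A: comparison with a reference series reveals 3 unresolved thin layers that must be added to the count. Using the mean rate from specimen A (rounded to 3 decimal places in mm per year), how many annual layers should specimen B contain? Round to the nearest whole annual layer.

46644 annual layers

Specimen A: correcting the raw count gives 38843 − 10 + 3 = 38836 true annual layers.
A: 20201.8 mm over 38836 years gives 20201.8 / 38836 ≈ 0.520 mm/year.
For B, 24254.8 / 0.520 = 46643.85 years ≈ 46644 annual layers.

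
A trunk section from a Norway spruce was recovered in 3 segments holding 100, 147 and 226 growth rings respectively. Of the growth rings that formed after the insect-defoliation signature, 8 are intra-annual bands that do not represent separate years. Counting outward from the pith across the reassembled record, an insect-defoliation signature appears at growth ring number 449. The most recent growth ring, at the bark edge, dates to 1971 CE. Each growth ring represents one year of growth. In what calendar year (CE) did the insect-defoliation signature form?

1955 CE

Total growth rings = 100 + 147 + 226 = 473.
The insect-defoliation signature sits at growth ring 449 from the pith, so 473 − 449 = 24 growth rings formed after it.
Excluding 8 false growth rings: 24 − 8 = 16.
1971 − 16 = 1955 CE.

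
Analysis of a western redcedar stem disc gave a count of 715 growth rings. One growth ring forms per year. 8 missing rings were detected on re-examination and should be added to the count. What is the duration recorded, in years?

True growth ring count = 715 + 8 = 723.
At one growth ring per year, that is 723 years.

723 yr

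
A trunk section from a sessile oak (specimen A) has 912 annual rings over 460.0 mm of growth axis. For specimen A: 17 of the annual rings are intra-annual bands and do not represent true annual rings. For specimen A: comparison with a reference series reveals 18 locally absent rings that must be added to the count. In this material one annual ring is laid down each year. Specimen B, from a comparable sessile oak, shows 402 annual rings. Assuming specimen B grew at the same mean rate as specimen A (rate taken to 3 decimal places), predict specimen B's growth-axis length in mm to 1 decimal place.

202.6 mm

Specimen A: after corrections the count is 912 − 17 + 18 = 913 annual rings.
A: 460.0 mm over 913 years gives 460.0 / 913 ≈ 0.504 mm per year.
B's length ≈ 0.504 × 402 = 202.6 mm.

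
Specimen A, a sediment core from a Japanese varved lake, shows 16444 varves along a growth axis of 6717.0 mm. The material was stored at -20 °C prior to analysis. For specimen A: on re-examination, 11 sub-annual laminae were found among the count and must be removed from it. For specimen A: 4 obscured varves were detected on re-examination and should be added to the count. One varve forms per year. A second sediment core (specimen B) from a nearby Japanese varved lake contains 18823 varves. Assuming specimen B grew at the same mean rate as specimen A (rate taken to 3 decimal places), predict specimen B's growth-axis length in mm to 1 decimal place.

7698.6 mm

Specimen A: true varve count = 16444 − 11 + 4 = 16437.
A: Extension rate ≈ 6717.0 / 16437 = 0.409 mm per year.
For B, 0.409 mm/year × 18823 years = 7698.6 mm.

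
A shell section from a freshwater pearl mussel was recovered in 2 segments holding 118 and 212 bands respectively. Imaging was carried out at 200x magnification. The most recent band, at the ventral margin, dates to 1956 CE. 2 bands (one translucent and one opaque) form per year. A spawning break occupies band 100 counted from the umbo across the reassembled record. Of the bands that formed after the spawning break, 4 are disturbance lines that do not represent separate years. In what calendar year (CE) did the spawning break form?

1843 CE

Total bands = 118 + 212 = 330.
Between band 100 and the ventral margin there are 330 − 100 = 230 bands.
Excluding 4 false bands: 230 − 4 = 226.
Dividing by 2 bands per year: 226 / 2 = 113 years.
The band at the ventral margin is 1956 CE, so the spawning break dates to 1956 − 113 = 1843 CE.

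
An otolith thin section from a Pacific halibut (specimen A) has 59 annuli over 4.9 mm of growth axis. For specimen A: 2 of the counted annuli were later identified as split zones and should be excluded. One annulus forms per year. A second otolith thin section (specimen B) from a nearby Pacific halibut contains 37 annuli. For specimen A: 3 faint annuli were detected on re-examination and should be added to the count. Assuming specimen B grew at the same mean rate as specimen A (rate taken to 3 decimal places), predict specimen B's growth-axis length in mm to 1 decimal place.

3.0 mm

Specimen A: after corrections the count is 59 − 2 + 3 = 60 annuli.
A: 4.9 mm over 60 years gives 4.9 / 60 ≈ 0.082 mm per year.
B's length ≈ 0.082 × 37 = 3.0 mm.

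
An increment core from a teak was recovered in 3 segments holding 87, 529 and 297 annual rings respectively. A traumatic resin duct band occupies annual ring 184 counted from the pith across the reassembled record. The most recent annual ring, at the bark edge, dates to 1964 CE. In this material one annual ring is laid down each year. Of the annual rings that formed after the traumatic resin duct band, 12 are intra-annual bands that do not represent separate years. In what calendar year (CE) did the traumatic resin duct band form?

1247 CE

Total annual rings = 87 + 529 + 297 = 913.
Between annual ring 184 and the bark edge there are 913 − 184 = 729 annual rings.
729 − 12 false = 717 true annual rings after the traumatic resin duct band.
1964 − 717 = 1247 CE.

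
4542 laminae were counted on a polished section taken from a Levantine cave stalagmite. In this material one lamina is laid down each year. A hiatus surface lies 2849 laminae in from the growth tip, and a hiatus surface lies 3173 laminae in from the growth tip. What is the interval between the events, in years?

324 yr

The two markers are separated by 3173 − 2849 = 324 laminae.
One lamina per year makes the interval 324 years.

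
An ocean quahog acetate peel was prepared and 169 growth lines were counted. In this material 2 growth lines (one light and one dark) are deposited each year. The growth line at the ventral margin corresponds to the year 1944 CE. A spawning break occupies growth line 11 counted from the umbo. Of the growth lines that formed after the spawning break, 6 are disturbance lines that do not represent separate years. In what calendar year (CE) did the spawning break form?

1868 CE

169 − 11 = 158 growth lines lie beyond the spawning break toward the ventral margin.
158 − 6 false = 152 true growth lines after the spawning break.
With 2 growth lines per year, 152 / 2 = 76 years.
Counting back 76 years from 1944 CE places the spawning break in 1944 − 76 = 1868 CE.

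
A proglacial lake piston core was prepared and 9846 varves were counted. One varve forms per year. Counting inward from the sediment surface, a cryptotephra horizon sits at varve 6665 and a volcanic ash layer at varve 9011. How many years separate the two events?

2346 years

Separation: 9011 − 6665 = 2346 varves.
That is 2346 years at one varve per year.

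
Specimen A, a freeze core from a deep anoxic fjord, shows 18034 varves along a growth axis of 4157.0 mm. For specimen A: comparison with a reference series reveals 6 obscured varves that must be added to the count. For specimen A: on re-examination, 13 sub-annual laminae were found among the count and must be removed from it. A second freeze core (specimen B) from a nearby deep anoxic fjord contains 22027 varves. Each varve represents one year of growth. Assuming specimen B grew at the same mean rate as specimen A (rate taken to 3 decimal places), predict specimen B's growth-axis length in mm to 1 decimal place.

Specimen A: correcting the raw count gives 18034 − 13 + 6 = 18027 true varves.
A: Extension rate ≈ 4157.0 / 18027 = 0.231 mm per year.
Length of B = 0.231 × 22027 = 5088.2 mm.

5088.2 mm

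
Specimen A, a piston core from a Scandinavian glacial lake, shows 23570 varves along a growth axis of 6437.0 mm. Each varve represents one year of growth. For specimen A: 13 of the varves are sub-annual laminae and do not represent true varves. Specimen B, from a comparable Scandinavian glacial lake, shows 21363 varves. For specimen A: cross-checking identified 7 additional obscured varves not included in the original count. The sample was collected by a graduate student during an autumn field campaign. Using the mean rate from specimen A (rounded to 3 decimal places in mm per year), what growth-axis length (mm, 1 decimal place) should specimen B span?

5832.1 mm

Specimen A: adjusted count: 23570 − 13 + 7 = 23564 varves.
A: 6437.0 mm over 23564 years gives 6437.0 / 23564 ≈ 0.273 mm/year.
Length of B = 0.273 × 21363 = 5832.1 mm.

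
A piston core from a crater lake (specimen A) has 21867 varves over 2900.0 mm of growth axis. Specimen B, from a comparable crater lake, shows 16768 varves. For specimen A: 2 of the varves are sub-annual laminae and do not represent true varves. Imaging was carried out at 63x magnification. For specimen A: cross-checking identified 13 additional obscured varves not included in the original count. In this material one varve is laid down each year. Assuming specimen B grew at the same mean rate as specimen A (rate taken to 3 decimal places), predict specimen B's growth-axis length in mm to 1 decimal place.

Specimen A: true varve count = 21867 − 2 + 13 = 21878.
A: Mean rate = 2900.0 mm / 21878 years ≈ 0.133 mm per year.
For B, 0.133 mm/year × 16768 years = 2230.1 mm.

2230.1 mm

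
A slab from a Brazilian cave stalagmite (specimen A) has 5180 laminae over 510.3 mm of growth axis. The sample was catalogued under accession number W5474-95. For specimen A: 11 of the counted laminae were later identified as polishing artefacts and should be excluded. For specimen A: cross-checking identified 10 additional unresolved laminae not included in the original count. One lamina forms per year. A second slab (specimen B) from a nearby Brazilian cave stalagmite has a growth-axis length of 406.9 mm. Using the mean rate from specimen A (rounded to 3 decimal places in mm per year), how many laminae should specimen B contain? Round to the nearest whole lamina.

Specimen A: after corrections the count is 5180 − 11 + 10 = 5179 laminae.
A: Extension rate ≈ 510.3 / 5179 = 0.099 mm per year.
Specimen B: 406.9 mm / 0.099 mm per year = 4110.10 years ≈ 4110 laminae.

4110 laminae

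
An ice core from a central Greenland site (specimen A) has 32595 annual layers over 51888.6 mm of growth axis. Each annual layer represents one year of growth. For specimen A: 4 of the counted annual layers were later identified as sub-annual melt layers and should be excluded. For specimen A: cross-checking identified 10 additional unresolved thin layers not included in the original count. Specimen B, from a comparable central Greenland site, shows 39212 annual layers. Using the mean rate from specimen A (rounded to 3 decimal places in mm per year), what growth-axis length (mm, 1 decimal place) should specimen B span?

Specimen A: true annual layer count = 32595 − 4 + 10 = 32601.
A: 51888.6 mm over 32601 years gives 51888.6 / 32601 ≈ 1.592 mm/year.
B's length ≈ 1.592 × 39212 = 62425.5 mm.

62425.5 mm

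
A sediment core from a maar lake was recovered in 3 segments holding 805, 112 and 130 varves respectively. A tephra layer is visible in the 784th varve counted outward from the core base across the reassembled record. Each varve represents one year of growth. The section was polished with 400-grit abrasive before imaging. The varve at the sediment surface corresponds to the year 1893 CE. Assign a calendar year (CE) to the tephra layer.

1630 CE

Total varves = 805 + 112 + 130 = 1047.
1047 − 784 = 263 varves lie beyond the tephra layer toward the sediment surface.
Counting back 263 years from 1893 CE places the tephra layer in 1893 − 263 = 1630 CE.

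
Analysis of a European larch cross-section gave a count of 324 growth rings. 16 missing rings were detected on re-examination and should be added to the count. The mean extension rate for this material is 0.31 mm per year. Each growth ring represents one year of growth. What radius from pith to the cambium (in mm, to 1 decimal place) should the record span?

After corrections the count is 324 + 16 = 340 growth rings.
Length ≈ 0.31 × 340 = 105.4 mm.

105.4 mm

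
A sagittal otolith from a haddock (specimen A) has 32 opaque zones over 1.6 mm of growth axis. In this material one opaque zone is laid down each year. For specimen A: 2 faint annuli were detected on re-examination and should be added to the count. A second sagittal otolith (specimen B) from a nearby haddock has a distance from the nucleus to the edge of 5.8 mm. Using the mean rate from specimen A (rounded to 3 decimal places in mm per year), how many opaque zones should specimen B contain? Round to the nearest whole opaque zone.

Specimen A: correcting the raw count gives 32 + 2 = 34 true opaque zones.
A: Mean rate = 1.6 mm / 34 years ≈ 0.047 mm per year.
Specimen B: 5.8 mm / 0.047 mm per year = 123.40 years ≈ 123 opaque zones.

123 opaque zones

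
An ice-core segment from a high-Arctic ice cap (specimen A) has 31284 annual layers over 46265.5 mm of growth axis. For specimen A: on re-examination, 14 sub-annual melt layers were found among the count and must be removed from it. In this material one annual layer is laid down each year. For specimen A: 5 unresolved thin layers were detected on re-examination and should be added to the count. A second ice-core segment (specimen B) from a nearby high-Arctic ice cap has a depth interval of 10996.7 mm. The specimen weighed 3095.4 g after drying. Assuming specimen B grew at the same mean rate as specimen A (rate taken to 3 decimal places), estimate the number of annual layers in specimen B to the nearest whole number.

7435 annual layers

Specimen A: true annual layer count = 31284 − 14 + 5 = 31275.
A: Mean rate = 46265.5 mm / 31275 years ≈ 1.479 mm per year.
B spans 10996.7 / 1.479 = 7435.23 years ≈ 7435 annual layers.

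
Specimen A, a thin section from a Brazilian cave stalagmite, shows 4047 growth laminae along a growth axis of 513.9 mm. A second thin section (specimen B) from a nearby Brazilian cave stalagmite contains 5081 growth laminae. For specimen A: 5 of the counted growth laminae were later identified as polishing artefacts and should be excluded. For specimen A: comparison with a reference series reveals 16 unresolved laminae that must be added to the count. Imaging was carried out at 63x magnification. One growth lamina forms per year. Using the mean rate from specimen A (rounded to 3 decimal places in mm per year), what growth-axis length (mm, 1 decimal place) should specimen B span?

Specimen A: after corrections the count is 4047 − 5 + 16 = 4058 growth laminae.
A: 513.9 mm over 4058 years gives 513.9 / 4058 ≈ 0.127 mm per year.
For B, 0.127 mm/year × 5081 years = 645.3 mm.

645.3 mm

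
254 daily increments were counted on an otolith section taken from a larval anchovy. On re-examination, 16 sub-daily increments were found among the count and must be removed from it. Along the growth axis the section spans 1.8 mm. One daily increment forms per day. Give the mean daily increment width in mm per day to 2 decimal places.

True daily increment count = 254 − 16 = 238.
Mean rate = 1.8 mm / 238 days ≈ 0.01 mm per day.

0.01 mm per day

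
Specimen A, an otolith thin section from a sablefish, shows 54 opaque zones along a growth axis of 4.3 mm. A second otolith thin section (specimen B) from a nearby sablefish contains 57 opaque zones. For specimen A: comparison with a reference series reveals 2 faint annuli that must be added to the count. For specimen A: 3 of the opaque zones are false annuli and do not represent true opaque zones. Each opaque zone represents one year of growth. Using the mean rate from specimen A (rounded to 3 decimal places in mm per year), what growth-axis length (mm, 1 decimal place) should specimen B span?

4.6 mm

Specimen A: true opaque zone count = 54 − 3 + 2 = 53.
A: Mean rate = 4.3 mm / 53 years ≈ 0.081 mm/year.
Length of B = 0.081 × 57 = 4.6 mm.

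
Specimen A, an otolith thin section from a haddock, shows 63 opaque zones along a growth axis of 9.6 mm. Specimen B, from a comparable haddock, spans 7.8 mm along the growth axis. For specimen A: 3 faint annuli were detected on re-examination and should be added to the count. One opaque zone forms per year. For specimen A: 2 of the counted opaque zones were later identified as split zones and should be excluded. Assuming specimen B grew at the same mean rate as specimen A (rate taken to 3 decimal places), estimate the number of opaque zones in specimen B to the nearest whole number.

52 opaque zones

Specimen A: correcting the raw count gives 63 − 2 + 3 = 64 true opaque zones.
A: 9.6 mm over 64 years gives 9.6 / 64 ≈ 0.150 mm per year.
Specimen B: 7.8 mm / 0.150 mm per year = 52.00 years ≈ 52 opaque zones.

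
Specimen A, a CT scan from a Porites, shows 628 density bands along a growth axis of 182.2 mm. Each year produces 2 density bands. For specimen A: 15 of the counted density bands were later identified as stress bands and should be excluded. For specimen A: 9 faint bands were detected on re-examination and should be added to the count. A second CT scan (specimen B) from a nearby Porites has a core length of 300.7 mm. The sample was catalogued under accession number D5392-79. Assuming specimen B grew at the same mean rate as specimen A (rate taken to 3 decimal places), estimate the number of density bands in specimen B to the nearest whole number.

Specimen A: after corrections the count is 628 − 15 + 9 = 622 density bands.
Specimen A: dividing by 2 density bands per year: 622 / 2 = 311 years.
A: 182.2 mm over 311 years gives 182.2 / 311 ≈ 0.586 mm/year.
B spans 300.7 / 0.586 = 513.14 years; at 2 density bands per year that is 513.14 × 2 ≈ 1026 density bands.

1026 density bands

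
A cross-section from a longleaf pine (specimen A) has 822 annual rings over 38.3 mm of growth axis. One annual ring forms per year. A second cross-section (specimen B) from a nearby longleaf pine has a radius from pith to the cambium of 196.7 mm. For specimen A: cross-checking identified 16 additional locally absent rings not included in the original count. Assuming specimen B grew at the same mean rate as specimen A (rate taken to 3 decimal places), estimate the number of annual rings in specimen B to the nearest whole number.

Specimen A: correcting the raw count gives 822 + 16 = 838 true annual rings.
A: 38.3 mm over 838 years gives 38.3 / 838 ≈ 0.046 mm per year.
Specimen B: 196.7 mm / 0.046 mm per year = 4276.09 years ≈ 4276 annual rings.

4276 annual rings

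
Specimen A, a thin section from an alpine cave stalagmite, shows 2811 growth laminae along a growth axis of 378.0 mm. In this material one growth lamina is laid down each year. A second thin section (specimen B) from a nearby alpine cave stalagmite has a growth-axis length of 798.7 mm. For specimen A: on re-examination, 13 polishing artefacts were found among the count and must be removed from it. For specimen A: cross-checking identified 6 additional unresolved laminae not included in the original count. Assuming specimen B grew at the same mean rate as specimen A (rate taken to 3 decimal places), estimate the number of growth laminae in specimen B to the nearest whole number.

Specimen A: adjusted count: 2811 − 13 + 6 = 2804 growth laminae.
A: Extension rate ≈ 378.0 / 2804 = 0.135 mm per year.
B spans 798.7 / 0.135 = 5916.30 years ≈ 5916 growth laminae.

5916 growth laminae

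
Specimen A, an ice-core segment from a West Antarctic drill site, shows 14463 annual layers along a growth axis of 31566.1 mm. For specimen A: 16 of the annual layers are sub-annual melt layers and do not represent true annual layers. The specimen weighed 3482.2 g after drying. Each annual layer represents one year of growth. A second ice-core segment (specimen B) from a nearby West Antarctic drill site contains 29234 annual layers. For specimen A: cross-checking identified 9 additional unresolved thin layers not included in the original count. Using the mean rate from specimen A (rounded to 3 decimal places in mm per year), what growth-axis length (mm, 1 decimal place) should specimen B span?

63847.1 mm

Specimen A: correcting the raw count gives 14463 − 16 + 9 = 14456 true annual layers.
A: 31566.1 mm over 14456 years gives 31566.1 / 14456 ≈ 2.184 mm/year.
For B, 2.184 mm/year × 29234 years = 63847.1 mm.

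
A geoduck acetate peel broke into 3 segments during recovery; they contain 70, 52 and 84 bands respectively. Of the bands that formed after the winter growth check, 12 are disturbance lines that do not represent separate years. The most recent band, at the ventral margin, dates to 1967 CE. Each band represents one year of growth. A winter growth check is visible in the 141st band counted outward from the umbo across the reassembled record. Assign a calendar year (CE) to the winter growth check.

1914 CE

Total bands = 70 + 52 + 84 = 206.
Between band 141 and the ventral margin there are 206 − 141 = 65 bands.
Excluding 12 false bands: 65 − 12 = 53.
Counting back 53 years from 1967 CE places the winter growth check in 1967 − 53 = 1914 CE.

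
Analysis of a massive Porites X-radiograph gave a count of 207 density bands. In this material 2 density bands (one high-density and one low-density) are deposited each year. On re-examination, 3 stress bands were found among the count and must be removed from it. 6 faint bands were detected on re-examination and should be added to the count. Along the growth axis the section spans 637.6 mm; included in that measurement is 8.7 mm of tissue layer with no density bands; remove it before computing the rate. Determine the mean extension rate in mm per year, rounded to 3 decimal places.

Adjusted count: 207 − 3 + 6 = 210 density bands.
With 2 density bands per year, 210 / 2 = 105 years.
Net length = 637.6 − 8.7 = 628.9 mm.
Extension rate ≈ 628.9 / 105 = 5.990 mm per year.

5.990 mm per year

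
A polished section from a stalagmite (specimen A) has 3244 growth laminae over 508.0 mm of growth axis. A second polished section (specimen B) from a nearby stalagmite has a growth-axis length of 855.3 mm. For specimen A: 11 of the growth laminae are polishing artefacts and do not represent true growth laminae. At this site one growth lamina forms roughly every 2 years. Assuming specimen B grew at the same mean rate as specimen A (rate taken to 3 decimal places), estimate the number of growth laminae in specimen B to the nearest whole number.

5413 growth laminae

Specimen A: correcting the raw count gives 3244 − 11 = 3233 true growth laminae.
Specimen A: at 2 years per growth lamina, 3233 × 2 = 6466 years.
A: 508.0 mm over 6466 years gives 508.0 / 6466 ≈ 0.079 mm/year.
For B, 855.3 / 0.079 = 10826.58 years; at 2 years per growth lamina that is 10826.58 / 2 ≈ 5413 growth laminae.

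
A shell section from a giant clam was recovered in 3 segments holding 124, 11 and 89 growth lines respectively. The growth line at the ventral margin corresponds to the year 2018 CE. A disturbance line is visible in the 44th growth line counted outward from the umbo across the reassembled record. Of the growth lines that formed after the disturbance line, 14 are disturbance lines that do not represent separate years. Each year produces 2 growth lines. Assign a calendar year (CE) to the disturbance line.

1935 CE

Total growth lines = 124 + 11 + 89 = 224.
Between growth line 44 and the ventral margin there are 224 − 44 = 180 growth lines.
Excluding 14 false growth lines: 180 − 14 = 166.
With 2 growth lines per year, 166 / 2 = 83 years.
Counting back 83 years from 2018 CE places the disturbance line in 2018 − 83 = 1935 CE.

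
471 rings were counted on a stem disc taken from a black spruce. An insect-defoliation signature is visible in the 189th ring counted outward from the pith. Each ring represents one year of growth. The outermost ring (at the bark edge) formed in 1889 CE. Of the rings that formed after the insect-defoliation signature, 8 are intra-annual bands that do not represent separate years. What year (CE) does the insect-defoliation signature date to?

1615 CE

471 − 189 = 282 rings lie beyond the insect-defoliation signature toward the bark edge.
282 − 8 false = 274 true rings after the insect-defoliation signature.
The ring at the bark edge is 1889 CE, so the insect-defoliation signature dates to 1889 − 274 = 1615 CE.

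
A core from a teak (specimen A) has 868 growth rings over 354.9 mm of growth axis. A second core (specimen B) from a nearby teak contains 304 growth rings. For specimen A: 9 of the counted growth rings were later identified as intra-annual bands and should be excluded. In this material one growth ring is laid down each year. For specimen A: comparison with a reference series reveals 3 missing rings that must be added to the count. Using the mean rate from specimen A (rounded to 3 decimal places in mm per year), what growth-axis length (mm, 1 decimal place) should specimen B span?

Specimen A: correcting the raw count gives 868 − 9 + 3 = 862 true growth rings.
A: Extension rate ≈ 354.9 / 862 = 0.412 mm per year.
Length of B = 0.412 × 304 = 125.2 mm.

125.2 mm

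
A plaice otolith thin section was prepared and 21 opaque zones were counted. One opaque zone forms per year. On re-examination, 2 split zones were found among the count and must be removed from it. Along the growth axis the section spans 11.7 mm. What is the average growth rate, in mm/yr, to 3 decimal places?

0.616 mm/yr

Correcting the raw count gives 21 − 2 = 19 true opaque zones.
11.7 mm over 19 years gives 11.7 / 19 ≈ 0.616 mm/yr.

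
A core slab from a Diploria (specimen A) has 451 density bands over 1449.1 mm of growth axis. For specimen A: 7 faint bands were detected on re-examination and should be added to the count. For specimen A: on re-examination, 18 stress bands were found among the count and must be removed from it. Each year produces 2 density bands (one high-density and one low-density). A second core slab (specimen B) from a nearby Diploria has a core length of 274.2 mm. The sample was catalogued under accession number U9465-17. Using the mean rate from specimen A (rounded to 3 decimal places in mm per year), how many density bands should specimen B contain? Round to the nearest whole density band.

Specimen A: true density band count = 451 − 18 + 7 = 440.
Specimen A: with 2 density bands per year, 440 / 2 = 220 years.
A: 1449.1 mm over 220 years gives 1449.1 / 220 ≈ 6.587 mm per year.
For B, 274.2 / 6.587 = 41.63 years; at 2 density bands per year that is 41.63 × 2 ≈ 83 density bands.

83 density bands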